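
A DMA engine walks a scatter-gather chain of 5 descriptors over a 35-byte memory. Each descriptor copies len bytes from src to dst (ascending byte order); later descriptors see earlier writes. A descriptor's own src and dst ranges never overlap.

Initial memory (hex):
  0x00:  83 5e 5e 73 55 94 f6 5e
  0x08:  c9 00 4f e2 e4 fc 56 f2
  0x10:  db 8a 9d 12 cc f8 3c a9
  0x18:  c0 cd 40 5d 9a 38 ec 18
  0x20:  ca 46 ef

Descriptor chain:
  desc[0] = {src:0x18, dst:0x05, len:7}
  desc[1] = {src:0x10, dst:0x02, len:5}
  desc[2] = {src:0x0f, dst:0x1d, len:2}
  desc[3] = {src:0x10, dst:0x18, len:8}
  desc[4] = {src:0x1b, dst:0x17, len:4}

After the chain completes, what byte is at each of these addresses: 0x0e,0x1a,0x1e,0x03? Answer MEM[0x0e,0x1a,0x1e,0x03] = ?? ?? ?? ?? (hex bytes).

  after D0: wrote 7B at 0x05 = c0cd405d9a38ec
  after D1: wrote 5B at 0x02 = db8a9d12cc
  after D2: wrote 2B at 0x1d = f2db
  after D3: wrote 8B at 0x18 = db8a9d12ccf83ca9
  after D4: wrote 4B at 0x17 = 12ccf83c
query mem[0x0e]=0x56, mem[0x1a]=0x3c, mem[0x1e]=0x3c, mem[0x03]=0x8a

MEM[0x0e,0x1a,0x1e,0x03] = 56 3c 3c 8a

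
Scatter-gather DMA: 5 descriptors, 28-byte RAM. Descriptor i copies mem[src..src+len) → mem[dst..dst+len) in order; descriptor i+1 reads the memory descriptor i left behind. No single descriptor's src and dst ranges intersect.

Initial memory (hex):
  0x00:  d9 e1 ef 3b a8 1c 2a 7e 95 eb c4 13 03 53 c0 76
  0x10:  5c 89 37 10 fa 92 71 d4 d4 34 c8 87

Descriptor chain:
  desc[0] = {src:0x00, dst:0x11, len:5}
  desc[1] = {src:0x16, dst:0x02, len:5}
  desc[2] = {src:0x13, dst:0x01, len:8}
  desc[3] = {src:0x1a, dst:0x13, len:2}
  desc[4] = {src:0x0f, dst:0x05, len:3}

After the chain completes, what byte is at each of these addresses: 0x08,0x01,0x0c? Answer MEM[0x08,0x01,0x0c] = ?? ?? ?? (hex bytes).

MEM[0x08,0x01,0x0c] = c8 ef 03

#0 dst[0x11+5] := {0xd9,0xe1,0xef,0x3b,0xa8}
#1 dst[0x02+5] := {0x71,0xd4,0xd4,0x34,0xc8}
#2 dst[0x01+8] := {0xef,0x3b,0xa8,0x71,0xd4,0xd4,0x34,0xc8}
#3 dst[0x13+2] := {0xc8,0x87}
#4 dst[0x05+3] := {0x76,0x5c,0xd9}
query mem[0x08]=0xc8, mem[0x01]=0xef, mem[0x0c]=0x03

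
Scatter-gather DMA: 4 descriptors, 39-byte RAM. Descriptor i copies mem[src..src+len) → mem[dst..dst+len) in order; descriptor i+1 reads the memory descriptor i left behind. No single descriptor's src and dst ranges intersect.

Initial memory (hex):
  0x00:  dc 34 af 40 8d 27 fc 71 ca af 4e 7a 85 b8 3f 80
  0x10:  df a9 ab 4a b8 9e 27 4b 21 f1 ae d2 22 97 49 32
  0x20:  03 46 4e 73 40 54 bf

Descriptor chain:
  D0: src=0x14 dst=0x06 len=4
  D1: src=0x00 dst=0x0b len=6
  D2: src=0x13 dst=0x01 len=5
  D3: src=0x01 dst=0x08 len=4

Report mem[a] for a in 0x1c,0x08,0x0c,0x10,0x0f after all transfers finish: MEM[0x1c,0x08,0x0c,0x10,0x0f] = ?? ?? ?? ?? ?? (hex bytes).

MEM[0x1c,0x08,0x0c,0x10,0x0f] = 22 4a 34 27 8d

  after D0: wrote 4B at 0x06 = b89e274b
  after D1: wrote 6B at 0x0b = dc34af408d27
  after D2: wrote 5B at 0x01 = 4ab89e274b
  after D3: wrote 4B at 0x08 = 4ab89e27
query mem[0x1c]=0x22, mem[0x08]=0x4a, mem[0x0c]=0x34, mem[0x10]=0x27, mem[0x0f]=0x8d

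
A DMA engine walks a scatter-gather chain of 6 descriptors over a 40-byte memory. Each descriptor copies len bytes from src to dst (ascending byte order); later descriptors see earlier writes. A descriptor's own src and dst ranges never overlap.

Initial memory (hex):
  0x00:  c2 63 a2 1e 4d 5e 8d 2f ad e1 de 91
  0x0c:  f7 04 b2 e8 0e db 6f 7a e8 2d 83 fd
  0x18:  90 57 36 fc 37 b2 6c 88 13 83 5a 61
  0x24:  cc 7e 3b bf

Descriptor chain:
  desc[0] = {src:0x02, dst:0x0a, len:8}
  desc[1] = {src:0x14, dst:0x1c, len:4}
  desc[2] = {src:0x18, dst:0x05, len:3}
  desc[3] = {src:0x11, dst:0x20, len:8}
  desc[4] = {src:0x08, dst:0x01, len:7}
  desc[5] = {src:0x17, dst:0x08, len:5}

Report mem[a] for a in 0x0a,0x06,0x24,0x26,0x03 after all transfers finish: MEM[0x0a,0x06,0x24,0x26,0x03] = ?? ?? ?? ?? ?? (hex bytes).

MEM[0x0a,0x06,0x24,0x26,0x03] = 57 5e 2d fd a2

#0 dst[0x0a+8] := {0xa2,0x1e,0x4d,0x5e,0x8d,0x2f,0xad,0xe1}
#1 dst[0x1c+4] := {0xe8,0x2d,0x83,0xfd}
#2 dst[0x05+3] := {0x90,0x57,0x36}
#3 dst[0x20+8] := {0xe1,0x6f,0x7a,0xe8,0x2d,0x83,0xfd,0x90}
#4 dst[0x01+7] := {0xad,0xe1,0xa2,0x1e,0x4d,0x5e,0x8d}
#5 dst[0x08+5] := {0xfd,0x90,0x57,0x36,0xfc}
query mem[0x0a]=0x57, mem[0x06]=0x5e, mem[0x24]=0x2d, mem[0x26]=0xfd, mem[0x03]=0xa2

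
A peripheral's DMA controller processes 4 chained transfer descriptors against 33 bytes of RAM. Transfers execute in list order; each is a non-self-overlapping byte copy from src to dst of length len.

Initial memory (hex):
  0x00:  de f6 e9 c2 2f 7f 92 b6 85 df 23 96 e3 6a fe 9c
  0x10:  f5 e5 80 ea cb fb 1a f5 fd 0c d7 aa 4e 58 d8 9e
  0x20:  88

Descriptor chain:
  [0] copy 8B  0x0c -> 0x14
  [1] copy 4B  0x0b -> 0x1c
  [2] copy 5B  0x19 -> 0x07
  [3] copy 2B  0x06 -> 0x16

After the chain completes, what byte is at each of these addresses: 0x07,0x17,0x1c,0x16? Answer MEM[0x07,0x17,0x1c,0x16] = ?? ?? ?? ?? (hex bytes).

MEM[0x07,0x17,0x1c,0x16] = e5 e5 96 92

D0: mem[0x14..0x1b] <- [e3 6a fe 9c f5 e5 80 ea]
D1: mem[0x1c..0x1f] <- [96 e3 6a fe]
D2: mem[0x07..0x0b] <- [e5 80 ea 96 e3]
D3: mem[0x16..0x17] <- [92 e5]
query mem[0x07]=0xe5, mem[0x17]=0xe5, mem[0x1c]=0x96, mem[0x16]=0x92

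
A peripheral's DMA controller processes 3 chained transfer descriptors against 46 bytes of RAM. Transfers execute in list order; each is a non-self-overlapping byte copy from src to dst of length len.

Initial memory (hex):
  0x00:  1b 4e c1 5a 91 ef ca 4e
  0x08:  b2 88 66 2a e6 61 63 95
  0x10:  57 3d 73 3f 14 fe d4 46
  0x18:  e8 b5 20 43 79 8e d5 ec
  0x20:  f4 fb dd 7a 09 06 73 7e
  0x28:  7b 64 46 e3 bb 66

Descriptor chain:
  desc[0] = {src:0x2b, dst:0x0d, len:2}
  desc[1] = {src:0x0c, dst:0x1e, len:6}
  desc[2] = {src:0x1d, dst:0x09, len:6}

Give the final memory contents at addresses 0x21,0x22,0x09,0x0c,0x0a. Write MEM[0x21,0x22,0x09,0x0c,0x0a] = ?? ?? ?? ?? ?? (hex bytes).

[0] 0x2b->0x0d len=2 : e3 bb
[1] 0x0c->0x1e len=6 : e6 e3 bb 95 57 3d
[2] 0x1d->0x09 len=6 : 8e e6 e3 bb 95 57
query mem[0x21]=0x95, mem[0x22]=0x57, mem[0x09]=0x8e, mem[0x0c]=0xbb, mem[0x0a]=0xe6

MEM[0x21,0x22,0x09,0x0c,0x0a] = 95 57 8e bb e6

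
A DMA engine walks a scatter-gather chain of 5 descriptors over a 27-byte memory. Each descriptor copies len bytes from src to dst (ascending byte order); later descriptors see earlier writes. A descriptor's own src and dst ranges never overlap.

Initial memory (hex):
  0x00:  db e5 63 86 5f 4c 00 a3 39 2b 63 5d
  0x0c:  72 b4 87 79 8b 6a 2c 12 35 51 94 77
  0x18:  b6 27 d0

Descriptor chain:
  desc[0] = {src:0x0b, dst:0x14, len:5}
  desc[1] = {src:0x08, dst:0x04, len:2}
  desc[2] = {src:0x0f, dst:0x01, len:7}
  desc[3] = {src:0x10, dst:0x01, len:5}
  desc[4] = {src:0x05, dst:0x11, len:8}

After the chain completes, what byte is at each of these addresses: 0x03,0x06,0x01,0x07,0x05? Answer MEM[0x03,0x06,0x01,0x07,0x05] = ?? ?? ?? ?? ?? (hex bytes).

MEM[0x03,0x06,0x01,0x07,0x05] = 2c 5d 8b 72 5d

#0 dst[0x14+5] := {0x5d,0x72,0xb4,0x87,0x79}
#1 dst[0x04+2] := {0x39,0x2b}
#2 dst[0x01+7] := {0x79,0x8b,0x6a,0x2c,0x12,0x5d,0x72}
#3 dst[0x01+5] := {0x8b,0x6a,0x2c,0x12,0x5d}
#4 dst[0x11+8] := {0x5d,0x5d,0x72,0x39,0x2b,0x63,0x5d,0x72}
query mem[0x03]=0x2c, mem[0x06]=0x5d, mem[0x01]=0x8b, mem[0x07]=0x72, mem[0x05]=0x5d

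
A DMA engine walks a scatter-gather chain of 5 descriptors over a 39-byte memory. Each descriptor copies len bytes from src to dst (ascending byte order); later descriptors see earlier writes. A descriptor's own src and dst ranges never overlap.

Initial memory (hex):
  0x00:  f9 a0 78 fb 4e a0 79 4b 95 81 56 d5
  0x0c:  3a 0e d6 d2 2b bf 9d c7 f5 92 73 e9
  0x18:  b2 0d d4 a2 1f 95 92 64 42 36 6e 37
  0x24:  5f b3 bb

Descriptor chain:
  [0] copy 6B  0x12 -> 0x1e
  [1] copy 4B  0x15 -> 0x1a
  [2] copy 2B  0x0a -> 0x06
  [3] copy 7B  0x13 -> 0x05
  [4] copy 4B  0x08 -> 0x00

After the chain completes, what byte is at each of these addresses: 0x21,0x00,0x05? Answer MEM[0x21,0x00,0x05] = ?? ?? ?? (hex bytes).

MEM[0x21,0x00,0x05] = 92 73 c7

  after D0: wrote 6B at 0x1e = 9dc7f59273e9
  after D1: wrote 4B at 0x1a = 9273e9b2
  after D2: wrote 2B at 0x06 = 56d5
  after D3: wrote 7B at 0x05 = c7f59273e9b20d
  after D4: wrote 4B at 0x00 = 73e9b20d
query mem[0x21]=0x92, mem[0x00]=0x73, mem[0x05]=0xc7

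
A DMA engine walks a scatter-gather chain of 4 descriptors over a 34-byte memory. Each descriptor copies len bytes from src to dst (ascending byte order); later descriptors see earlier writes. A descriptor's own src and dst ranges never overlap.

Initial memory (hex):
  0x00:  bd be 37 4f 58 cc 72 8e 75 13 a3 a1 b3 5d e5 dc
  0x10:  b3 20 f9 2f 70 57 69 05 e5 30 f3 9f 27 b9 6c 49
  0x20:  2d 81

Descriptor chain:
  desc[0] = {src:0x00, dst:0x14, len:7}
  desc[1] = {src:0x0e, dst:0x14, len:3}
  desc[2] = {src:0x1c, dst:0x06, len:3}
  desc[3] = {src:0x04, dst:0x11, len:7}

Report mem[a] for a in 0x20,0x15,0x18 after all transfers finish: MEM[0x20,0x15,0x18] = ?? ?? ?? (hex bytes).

  after D0: wrote 7B at 0x14 = bdbe374f58cc72
  after D1: wrote 3B at 0x14 = e5dcb3
  after D2: wrote 3B at 0x06 = 27b96c
  after D3: wrote 7B at 0x11 = 58cc27b96c13a3
query mem[0x20]=0x2d, mem[0x15]=0x6c, mem[0x18]=0x58

MEM[0x20,0x15,0x18] = 2d 6c 58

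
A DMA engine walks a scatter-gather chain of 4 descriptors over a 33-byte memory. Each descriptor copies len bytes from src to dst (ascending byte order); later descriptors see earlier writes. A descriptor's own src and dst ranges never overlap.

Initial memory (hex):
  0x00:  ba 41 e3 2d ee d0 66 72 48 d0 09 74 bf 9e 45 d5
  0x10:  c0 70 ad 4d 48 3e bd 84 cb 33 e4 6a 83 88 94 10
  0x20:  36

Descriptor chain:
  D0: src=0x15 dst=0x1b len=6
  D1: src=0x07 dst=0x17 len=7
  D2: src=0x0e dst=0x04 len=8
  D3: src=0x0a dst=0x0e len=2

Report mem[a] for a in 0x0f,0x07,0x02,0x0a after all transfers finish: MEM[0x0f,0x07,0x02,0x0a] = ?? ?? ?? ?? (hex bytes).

  after D0: wrote 6B at 0x1b = 3ebd84cb33e4
  after D1: wrote 7B at 0x17 = 7248d00974bf9e
  after D2: wrote 8B at 0x04 = 45d5c070ad4d483e
  after D3: wrote 2B at 0x0e = 483e
query mem[0x0f]=0x3e, mem[0x07]=0x70, mem[0x02]=0xe3, mem[0x0a]=0x48

MEM[0x0f,0x07,0x02,0x0a] = 3e 70 e3 48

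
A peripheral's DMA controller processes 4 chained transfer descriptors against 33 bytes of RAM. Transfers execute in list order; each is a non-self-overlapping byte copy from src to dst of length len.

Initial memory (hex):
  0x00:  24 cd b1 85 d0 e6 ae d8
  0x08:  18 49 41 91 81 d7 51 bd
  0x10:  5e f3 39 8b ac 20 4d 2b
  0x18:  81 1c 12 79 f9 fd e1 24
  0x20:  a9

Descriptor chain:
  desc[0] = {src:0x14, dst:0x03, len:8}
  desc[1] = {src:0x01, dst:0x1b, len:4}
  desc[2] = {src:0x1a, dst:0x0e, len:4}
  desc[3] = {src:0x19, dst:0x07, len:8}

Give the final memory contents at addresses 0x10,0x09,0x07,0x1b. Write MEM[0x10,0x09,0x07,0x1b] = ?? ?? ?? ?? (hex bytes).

MEM[0x10,0x09,0x07,0x1b] = b1 cd 1c cd

#0 dst[0x03+8] := {0xac,0x20,0x4d,0x2b,0x81,0x1c,0x12,0x79}
#1 dst[0x1b+4] := {0xcd,0xb1,0xac,0x20}
#2 dst[0x0e+4] := {0x12,0xcd,0xb1,0xac}
#3 dst[0x07+8] := {0x1c,0x12,0xcd,0xb1,0xac,0x20,0x24,0xa9}
query mem[0x10]=0xb1, mem[0x09]=0xcd, mem[0x07]=0x1c, mem[0x1b]=0xcd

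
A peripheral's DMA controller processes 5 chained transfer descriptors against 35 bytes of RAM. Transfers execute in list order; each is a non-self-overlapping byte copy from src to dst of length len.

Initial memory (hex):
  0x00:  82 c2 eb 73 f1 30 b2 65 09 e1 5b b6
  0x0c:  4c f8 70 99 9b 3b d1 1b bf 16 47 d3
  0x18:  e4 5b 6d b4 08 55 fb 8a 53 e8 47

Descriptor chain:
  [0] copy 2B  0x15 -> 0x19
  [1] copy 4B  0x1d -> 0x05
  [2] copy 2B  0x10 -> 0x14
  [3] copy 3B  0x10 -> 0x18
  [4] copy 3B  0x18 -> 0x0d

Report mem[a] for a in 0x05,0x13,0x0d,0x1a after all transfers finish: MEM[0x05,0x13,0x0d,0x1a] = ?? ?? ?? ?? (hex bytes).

MEM[0x05,0x13,0x0d,0x1a] = 55 1b 9b d1

#0 dst[0x19+2] := {0x16,0x47}
#1 dst[0x05+4] := {0x55,0xfb,0x8a,0x53}
#2 dst[0x14+2] := {0x9b,0x3b}
#3 dst[0x18+3] := {0x9b,0x3b,0xd1}
#4 dst[0x0d+3] := {0x9b,0x3b,0xd1}
query mem[0x05]=0x55, mem[0x13]=0x1b, mem[0x0d]=0x9b, mem[0x1a]=0xd1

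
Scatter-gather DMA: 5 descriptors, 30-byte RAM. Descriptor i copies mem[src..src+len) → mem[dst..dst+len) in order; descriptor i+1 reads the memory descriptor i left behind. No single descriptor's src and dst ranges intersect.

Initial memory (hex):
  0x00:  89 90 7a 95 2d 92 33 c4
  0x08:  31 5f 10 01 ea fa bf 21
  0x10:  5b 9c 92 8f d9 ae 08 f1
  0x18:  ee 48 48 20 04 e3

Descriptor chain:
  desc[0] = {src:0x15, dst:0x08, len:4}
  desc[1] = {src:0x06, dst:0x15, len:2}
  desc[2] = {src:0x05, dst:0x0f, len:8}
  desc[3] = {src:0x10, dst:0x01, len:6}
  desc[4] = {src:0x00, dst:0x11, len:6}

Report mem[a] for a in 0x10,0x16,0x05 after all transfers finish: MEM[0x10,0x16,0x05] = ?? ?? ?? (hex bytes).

MEM[0x10,0x16,0x05] = 33 f1 f1

[0] 0x15->0x08 len=4 : ae 08 f1 ee
[1] 0x06->0x15 len=2 : 33 c4
[2] 0x05->0x0f len=8 : 92 33 c4 ae 08 f1 ee ea
[3] 0x10->0x01 len=6 : 33 c4 ae 08 f1 ee
[4] 0x00->0x11 len=6 : 89 33 c4 ae 08 f1
query mem[0x10]=0x33, mem[0x16]=0xf1, mem[0x05]=0xf1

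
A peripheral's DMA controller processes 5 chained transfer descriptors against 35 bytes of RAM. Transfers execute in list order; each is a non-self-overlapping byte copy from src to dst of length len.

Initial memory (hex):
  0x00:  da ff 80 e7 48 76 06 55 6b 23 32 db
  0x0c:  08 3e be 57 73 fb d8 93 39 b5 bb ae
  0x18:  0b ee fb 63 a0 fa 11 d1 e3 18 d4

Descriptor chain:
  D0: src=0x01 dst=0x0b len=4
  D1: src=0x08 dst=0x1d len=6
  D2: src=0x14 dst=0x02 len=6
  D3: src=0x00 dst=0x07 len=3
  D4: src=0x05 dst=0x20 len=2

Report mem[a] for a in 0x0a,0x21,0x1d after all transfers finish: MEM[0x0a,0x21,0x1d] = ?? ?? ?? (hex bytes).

MEM[0x0a,0x21,0x1d] = 32 0b 6b

[0] 0x01->0x0b len=4 : ff 80 e7 48
[1] 0x08->0x1d len=6 : 6b 23 32 ff 80 e7
[2] 0x14->0x02 len=6 : 39 b5 bb ae 0b ee
[3] 0x00->0x07 len=3 : da ff 39
[4] 0x05->0x20 len=2 : ae 0b
query mem[0x0a]=0x32, mem[0x21]=0x0b, mem[0x1d]=0x6b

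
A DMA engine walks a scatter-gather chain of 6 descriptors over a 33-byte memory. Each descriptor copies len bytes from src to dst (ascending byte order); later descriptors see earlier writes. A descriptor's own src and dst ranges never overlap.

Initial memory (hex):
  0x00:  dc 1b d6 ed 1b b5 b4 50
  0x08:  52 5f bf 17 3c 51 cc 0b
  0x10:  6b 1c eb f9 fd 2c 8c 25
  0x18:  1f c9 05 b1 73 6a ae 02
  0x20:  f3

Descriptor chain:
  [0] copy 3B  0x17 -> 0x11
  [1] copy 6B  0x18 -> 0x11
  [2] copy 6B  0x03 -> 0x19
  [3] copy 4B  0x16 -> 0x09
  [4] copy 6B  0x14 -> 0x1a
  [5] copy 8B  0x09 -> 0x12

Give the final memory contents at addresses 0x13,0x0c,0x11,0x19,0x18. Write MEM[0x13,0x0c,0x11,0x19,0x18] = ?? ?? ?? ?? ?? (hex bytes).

  after D0: wrote 3B at 0x11 = 251fc9
  after D1: wrote 6B at 0x11 = 1fc905b1736a
  after D2: wrote 6B at 0x19 = ed1bb5b45052
  after D3: wrote 4B at 0x09 = 6a251fed
  after D4: wrote 6B at 0x1a = b1736a251fed
  after D5: wrote 8B at 0x12 = 6a251fed51cc0b6b
query mem[0x13]=0x25, mem[0x0c]=0xed, mem[0x11]=0x1f, mem[0x19]=0x6b, mem[0x18]=0x0b

MEM[0x13,0x0c,0x11,0x19,0x18] = 25 ed 1f 6b 0b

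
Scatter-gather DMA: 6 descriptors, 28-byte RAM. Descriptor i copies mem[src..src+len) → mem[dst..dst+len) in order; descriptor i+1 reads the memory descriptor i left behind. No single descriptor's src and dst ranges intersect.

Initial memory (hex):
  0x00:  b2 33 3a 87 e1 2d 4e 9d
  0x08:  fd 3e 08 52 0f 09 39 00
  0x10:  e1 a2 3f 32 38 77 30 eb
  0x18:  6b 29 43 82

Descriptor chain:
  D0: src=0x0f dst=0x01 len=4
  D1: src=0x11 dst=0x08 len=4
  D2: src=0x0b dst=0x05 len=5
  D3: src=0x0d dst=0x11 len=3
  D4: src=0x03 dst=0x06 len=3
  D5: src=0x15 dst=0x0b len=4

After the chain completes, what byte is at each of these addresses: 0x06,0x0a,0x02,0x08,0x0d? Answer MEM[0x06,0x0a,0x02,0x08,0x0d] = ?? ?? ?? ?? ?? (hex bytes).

#0 dst[0x01+4] := {0x00,0xe1,0xa2,0x3f}
#1 dst[0x08+4] := {0xa2,0x3f,0x32,0x38}
#2 dst[0x05+5] := {0x38,0x0f,0x09,0x39,0x00}
#3 dst[0x11+3] := {0x09,0x39,0x00}
#4 dst[0x06+3] := {0xa2,0x3f,0x38}
#5 dst[0x0b+4] := {0x77,0x30,0xeb,0x6b}
query mem[0x06]=0xa2, mem[0x0a]=0x32, mem[0x02]=0xe1, mem[0x08]=0x38, mem[0x0d]=0xeb

MEM[0x06,0x0a,0x02,0x08,0x0d] = a2 32 e1 38 eb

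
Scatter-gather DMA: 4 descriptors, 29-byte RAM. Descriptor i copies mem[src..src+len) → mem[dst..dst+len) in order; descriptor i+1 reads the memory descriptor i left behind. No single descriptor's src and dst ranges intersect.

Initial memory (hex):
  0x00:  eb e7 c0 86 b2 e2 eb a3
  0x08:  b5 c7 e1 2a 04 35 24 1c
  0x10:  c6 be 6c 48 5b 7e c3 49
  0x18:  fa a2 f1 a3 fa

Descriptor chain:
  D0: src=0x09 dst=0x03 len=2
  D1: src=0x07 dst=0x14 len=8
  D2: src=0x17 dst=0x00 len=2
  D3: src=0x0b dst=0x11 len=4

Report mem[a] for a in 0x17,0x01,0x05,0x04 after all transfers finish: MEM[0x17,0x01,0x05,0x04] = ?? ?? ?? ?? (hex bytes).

MEM[0x17,0x01,0x05,0x04] = e1 2a e2 e1

  after D0: wrote 2B at 0x03 = c7e1
  after D1: wrote 8B at 0x14 = a3b5c7e12a043524
  after D2: wrote 2B at 0x00 = e12a
  after D3: wrote 4B at 0x11 = 2a043524
query mem[0x17]=0xe1, mem[0x01]=0x2a, mem[0x05]=0xe2, mem[0x04]=0xe1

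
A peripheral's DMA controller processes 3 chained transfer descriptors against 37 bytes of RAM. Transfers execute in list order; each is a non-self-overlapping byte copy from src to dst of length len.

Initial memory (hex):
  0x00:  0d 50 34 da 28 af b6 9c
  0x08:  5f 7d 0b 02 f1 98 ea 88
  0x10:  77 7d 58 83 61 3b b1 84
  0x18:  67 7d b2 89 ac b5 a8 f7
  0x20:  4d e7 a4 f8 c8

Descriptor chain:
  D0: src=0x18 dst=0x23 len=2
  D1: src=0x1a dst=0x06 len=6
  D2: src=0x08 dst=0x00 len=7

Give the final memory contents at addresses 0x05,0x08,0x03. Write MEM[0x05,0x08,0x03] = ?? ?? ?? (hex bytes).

D0: mem[0x23..0x24] <- [67 7d]
D1: mem[0x06..0x0b] <- [b2 89 ac b5 a8 f7]
D2: mem[0x00..0x06] <- [ac b5 a8 f7 f1 98 ea]
query mem[0x05]=0x98, mem[0x08]=0xac, mem[0x03]=0xf7

MEM[0x05,0x08,0x03] = 98 ac f7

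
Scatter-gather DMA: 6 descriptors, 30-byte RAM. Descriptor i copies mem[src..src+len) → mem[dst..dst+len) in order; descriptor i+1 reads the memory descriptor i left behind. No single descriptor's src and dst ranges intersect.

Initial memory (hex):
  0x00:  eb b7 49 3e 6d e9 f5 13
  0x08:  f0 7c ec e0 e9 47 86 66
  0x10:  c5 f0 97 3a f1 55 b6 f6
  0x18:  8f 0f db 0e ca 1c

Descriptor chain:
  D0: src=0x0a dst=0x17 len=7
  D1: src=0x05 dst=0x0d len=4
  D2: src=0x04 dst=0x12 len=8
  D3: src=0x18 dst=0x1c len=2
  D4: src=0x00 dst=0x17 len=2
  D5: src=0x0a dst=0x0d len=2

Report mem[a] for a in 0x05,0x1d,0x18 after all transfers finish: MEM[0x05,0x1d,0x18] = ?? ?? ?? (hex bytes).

MEM[0x05,0x1d,0x18] = e9 e0 b7

[0] 0x0a->0x17 len=7 : ec e0 e9 47 86 66 c5
[1] 0x05->0x0d len=4 : e9 f5 13 f0
[2] 0x04->0x12 len=8 : 6d e9 f5 13 f0 7c ec e0
[3] 0x18->0x1c len=2 : ec e0
[4] 0x00->0x17 len=2 : eb b7
[5] 0x0a->0x0d len=2 : ec e0
query mem[0x05]=0xe9, mem[0x1d]=0xe0, mem[0x18]=0xb7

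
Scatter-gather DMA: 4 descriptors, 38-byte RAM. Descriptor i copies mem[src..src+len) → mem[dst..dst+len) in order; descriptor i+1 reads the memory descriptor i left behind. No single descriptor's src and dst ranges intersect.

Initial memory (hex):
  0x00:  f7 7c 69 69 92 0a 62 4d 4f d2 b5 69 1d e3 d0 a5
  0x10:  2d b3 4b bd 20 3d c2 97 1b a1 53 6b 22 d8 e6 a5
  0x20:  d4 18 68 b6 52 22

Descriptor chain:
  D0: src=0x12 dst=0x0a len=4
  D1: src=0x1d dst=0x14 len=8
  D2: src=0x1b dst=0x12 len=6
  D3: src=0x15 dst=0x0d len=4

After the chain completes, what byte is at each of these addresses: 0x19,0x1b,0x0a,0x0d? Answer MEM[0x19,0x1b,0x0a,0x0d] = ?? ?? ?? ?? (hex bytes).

MEM[0x19,0x1b,0x0a,0x0d] = 68 52 4b e6

D0: mem[0x0a..0x0d] <- [4b bd 20 3d]
D1: mem[0x14..0x1b] <- [d8 e6 a5 d4 18 68 b6 52]
D2: mem[0x12..0x17] <- [52 22 d8 e6 a5 d4]
D3: mem[0x0d..0x10] <- [e6 a5 d4 18]
query mem[0x19]=0x68, mem[0x1b]=0x52, mem[0x0a]=0x4b, mem[0x0d]=0xe6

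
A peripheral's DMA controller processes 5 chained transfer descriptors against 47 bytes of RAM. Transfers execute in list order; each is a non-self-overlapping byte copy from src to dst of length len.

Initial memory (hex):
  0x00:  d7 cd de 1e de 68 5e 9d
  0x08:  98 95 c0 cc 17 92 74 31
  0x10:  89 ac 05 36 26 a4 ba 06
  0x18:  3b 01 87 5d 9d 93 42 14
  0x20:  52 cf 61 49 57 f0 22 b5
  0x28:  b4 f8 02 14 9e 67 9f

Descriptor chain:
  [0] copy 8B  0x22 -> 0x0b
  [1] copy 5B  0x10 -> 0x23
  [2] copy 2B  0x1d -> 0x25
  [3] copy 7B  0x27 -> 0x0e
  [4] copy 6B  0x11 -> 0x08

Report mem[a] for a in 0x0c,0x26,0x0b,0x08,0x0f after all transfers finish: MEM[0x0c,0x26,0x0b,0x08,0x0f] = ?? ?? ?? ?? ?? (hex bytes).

#0 dst[0x0b+8] := {0x61,0x49,0x57,0xf0,0x22,0xb5,0xb4,0xf8}
#1 dst[0x23+5] := {0xb5,0xb4,0xf8,0x36,0x26}
#2 dst[0x25+2] := {0x93,0x42}
#3 dst[0x0e+7] := {0x26,0xb4,0xf8,0x02,0x14,0x9e,0x67}
#4 dst[0x08+6] := {0x02,0x14,0x9e,0x67,0xa4,0xba}
query mem[0x0c]=0xa4, mem[0x26]=0x42, mem[0x0b]=0x67, mem[0x08]=0x02, mem[0x0f]=0xb4

MEM[0x0c,0x26,0x0b,0x08,0x0f] = a4 42 67 02 b4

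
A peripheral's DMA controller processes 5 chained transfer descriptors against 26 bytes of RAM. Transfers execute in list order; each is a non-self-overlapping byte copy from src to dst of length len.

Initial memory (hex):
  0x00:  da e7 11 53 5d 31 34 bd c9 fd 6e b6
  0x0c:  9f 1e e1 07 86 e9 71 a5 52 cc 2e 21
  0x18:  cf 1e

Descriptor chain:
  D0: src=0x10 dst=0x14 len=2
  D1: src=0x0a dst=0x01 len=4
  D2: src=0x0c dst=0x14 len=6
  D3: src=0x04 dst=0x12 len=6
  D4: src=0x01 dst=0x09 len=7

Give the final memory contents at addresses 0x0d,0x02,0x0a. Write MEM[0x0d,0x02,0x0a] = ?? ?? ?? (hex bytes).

#0 dst[0x14+2] := {0x86,0xe9}
#1 dst[0x01+4] := {0x6e,0xb6,0x9f,0x1e}
#2 dst[0x14+6] := {0x9f,0x1e,0xe1,0x07,0x86,0xe9}
#3 dst[0x12+6] := {0x1e,0x31,0x34,0xbd,0xc9,0xfd}
#4 dst[0x09+7] := {0x6e,0xb6,0x9f,0x1e,0x31,0x34,0xbd}
query mem[0x0d]=0x31, mem[0x02]=0xb6, mem[0x0a]=0xb6

MEM[0x0d,0x02,0x0a] = 31 b6 b6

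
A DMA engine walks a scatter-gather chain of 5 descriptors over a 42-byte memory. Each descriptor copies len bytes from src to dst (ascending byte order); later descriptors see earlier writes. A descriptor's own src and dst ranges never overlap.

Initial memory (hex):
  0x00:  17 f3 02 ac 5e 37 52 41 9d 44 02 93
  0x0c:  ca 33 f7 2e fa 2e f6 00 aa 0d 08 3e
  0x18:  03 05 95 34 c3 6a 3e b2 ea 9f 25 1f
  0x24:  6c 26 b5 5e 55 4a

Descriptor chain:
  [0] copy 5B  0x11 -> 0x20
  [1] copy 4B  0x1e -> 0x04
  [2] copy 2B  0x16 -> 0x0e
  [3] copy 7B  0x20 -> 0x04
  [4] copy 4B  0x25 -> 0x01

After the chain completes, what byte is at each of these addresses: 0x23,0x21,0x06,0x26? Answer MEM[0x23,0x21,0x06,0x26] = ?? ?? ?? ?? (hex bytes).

  after D0: wrote 5B at 0x20 = 2ef600aa0d
  after D1: wrote 4B at 0x04 = 3eb22ef6
  after D2: wrote 2B at 0x0e = 083e
  after D3: wrote 7B at 0x04 = 2ef600aa0d26b5
  after D4: wrote 4B at 0x01 = 26b55e55
query mem[0x23]=0xaa, mem[0x21]=0xf6, mem[0x06]=0x00, mem[0x26]=0xb5

MEM[0x23,0x21,0x06,0x26] = aa f6 00 b5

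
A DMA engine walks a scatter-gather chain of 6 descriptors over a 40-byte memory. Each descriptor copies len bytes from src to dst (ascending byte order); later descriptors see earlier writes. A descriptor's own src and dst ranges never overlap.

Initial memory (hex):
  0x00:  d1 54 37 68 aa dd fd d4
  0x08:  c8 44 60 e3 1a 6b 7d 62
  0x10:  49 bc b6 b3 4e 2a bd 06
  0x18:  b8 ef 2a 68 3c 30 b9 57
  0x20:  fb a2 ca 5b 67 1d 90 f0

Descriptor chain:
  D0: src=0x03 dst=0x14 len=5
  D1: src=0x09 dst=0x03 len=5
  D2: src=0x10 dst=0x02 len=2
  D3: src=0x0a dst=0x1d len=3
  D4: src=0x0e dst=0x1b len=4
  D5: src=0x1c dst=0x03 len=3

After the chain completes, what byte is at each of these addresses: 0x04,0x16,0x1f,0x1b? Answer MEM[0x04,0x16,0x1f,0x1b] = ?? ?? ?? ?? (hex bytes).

MEM[0x04,0x16,0x1f,0x1b] = 49 dd 1a 7d

[0] 0x03->0x14 len=5 : 68 aa dd fd d4
[1] 0x09->0x03 len=5 : 44 60 e3 1a 6b
[2] 0x10->0x02 len=2 : 49 bc
[3] 0x0a->0x1d len=3 : 60 e3 1a
[4] 0x0e->0x1b len=4 : 7d 62 49 bc
[5] 0x1c->0x03 len=3 : 62 49 bc
query mem[0x04]=0x49, mem[0x16]=0xdd, mem[0x1f]=0x1a, mem[0x1b]=0x7d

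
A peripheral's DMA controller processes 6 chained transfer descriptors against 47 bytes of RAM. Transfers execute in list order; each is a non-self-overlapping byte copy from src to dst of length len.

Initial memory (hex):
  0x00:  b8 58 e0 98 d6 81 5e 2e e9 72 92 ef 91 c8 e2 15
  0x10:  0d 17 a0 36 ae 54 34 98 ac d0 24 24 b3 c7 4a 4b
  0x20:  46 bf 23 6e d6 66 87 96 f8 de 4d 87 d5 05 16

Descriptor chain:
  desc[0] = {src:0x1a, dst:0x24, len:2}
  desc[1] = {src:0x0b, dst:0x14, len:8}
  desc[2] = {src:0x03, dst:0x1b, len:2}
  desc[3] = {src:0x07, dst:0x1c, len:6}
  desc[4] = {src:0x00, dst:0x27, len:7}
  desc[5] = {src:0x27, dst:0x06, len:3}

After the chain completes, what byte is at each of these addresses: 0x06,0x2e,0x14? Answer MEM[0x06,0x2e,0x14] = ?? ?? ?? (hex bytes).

MEM[0x06,0x2e,0x14] = b8 16 ef

[0] 0x1a->0x24 len=2 : 24 24
[1] 0x0b->0x14 len=8 : ef 91 c8 e2 15 0d 17 a0
[2] 0x03->0x1b len=2 : 98 d6
[3] 0x07->0x1c len=6 : 2e e9 72 92 ef 91
[4] 0x00->0x27 len=7 : b8 58 e0 98 d6 81 5e
[5] 0x27->0x06 len=3 : b8 58 e0
query mem[0x06]=0xb8, mem[0x2e]=0x16, mem[0x14]=0xef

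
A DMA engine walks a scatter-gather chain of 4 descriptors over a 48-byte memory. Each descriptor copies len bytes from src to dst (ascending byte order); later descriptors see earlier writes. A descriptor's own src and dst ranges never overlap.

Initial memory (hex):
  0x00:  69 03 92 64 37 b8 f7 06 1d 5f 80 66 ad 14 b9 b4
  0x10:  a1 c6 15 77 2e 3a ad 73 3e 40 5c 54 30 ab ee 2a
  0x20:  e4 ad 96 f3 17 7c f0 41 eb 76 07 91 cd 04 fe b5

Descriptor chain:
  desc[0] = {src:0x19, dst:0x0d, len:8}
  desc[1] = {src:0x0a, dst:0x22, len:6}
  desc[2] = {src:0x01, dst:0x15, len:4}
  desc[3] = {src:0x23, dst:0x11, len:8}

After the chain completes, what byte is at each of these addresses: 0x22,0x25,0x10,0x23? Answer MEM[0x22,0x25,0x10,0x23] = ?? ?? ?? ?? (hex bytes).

D0: mem[0x0d..0x14] <- [40 5c 54 30 ab ee 2a e4]
D1: mem[0x22..0x27] <- [80 66 ad 40 5c 54]
D2: mem[0x15..0x18] <- [03 92 64 37]
D3: mem[0x11..0x18] <- [66 ad 40 5c 54 eb 76 07]
query mem[0x22]=0x80, mem[0x25]=0x40, mem[0x10]=0x30, mem[0x23]=0x66

MEM[0x22,0x25,0x10,0x23] = 80 40 30 66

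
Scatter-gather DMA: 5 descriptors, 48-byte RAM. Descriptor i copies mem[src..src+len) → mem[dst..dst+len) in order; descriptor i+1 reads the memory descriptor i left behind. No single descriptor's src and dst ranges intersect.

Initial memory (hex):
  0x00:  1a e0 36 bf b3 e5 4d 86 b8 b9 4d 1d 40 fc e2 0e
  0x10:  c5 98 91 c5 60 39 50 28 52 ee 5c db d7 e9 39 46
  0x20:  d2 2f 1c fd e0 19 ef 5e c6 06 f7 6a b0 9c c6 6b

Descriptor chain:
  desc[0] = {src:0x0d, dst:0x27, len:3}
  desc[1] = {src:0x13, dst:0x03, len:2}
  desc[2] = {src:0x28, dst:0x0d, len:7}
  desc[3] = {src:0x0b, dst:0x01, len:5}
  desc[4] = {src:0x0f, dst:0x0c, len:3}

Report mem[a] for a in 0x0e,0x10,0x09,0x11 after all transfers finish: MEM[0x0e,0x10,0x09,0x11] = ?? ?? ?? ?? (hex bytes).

MEM[0x0e,0x10,0x09,0x11] = b0 6a b9 b0

[0] 0x0d->0x27 len=3 : fc e2 0e
[1] 0x13->0x03 len=2 : c5 60
[2] 0x28->0x0d len=7 : e2 0e f7 6a b0 9c c6
[3] 0x0b->0x01 len=5 : 1d 40 e2 0e f7
[4] 0x0f->0x0c len=3 : f7 6a b0
query mem[0x0e]=0xb0, mem[0x10]=0x6a, mem[0x09]=0xb9, mem[0x11]=0xb0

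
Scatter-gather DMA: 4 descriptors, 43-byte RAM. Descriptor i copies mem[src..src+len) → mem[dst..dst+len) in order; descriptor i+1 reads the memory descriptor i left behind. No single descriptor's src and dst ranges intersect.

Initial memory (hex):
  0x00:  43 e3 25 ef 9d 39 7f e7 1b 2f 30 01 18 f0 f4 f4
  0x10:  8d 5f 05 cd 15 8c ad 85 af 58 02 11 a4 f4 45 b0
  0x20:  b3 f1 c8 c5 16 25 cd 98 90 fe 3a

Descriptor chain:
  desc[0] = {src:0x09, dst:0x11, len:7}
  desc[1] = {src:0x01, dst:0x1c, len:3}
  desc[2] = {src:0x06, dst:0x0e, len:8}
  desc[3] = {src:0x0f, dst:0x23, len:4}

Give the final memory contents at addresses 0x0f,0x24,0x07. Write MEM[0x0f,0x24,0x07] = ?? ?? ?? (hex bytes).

MEM[0x0f,0x24,0x07] = e7 1b e7

  after D0: wrote 7B at 0x11 = 2f300118f0f4f4
  after D1: wrote 3B at 0x1c = e325ef
  after D2: wrote 8B at 0x0e = 7fe71b2f300118f0
  after D3: wrote 4B at 0x23 = e71b2f30
query mem[0x0f]=0xe7, mem[0x24]=0x1b, mem[0x07]=0xe7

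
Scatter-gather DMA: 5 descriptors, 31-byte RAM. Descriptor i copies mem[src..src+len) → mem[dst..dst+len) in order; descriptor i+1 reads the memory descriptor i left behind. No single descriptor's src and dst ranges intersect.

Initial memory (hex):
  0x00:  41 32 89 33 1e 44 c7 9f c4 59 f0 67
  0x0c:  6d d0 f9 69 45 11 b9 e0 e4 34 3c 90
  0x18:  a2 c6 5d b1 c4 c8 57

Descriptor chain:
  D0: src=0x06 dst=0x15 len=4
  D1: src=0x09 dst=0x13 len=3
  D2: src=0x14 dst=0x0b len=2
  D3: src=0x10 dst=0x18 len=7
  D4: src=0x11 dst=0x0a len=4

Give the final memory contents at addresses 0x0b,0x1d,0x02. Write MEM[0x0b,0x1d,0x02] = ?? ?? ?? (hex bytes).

MEM[0x0b,0x1d,0x02] = b9 67 89

#0 dst[0x15+4] := {0xc7,0x9f,0xc4,0x59}
#1 dst[0x13+3] := {0x59,0xf0,0x67}
#2 dst[0x0b+2] := {0xf0,0x67}
#3 dst[0x18+7] := {0x45,0x11,0xb9,0x59,0xf0,0x67,0x9f}
#4 dst[0x0a+4] := {0x11,0xb9,0x59,0xf0}
query mem[0x0b]=0xb9, mem[0x1d]=0x67, mem[0x02]=0x89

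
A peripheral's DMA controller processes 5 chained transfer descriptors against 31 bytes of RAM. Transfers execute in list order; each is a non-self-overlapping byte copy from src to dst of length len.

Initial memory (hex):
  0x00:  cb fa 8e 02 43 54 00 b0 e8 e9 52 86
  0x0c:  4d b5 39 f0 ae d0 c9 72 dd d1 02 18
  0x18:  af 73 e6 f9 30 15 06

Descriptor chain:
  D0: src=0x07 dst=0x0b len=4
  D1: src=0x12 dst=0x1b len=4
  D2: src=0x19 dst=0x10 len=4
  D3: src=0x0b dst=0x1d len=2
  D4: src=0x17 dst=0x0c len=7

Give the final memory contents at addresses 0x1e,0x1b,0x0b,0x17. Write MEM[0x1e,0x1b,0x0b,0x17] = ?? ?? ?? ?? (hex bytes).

MEM[0x1e,0x1b,0x0b,0x17] = e8 c9 b0 18

  after D0: wrote 4B at 0x0b = b0e8e952
  after D1: wrote 4B at 0x1b = c972ddd1
  after D2: wrote 4B at 0x10 = 73e6c972
  after D3: wrote 2B at 0x1d = b0e8
  after D4: wrote 7B at 0x0c = 18af73e6c972b0
query mem[0x1e]=0xe8, mem[0x1b]=0xc9, mem[0x0b]=0xb0, mem[0x17]=0x18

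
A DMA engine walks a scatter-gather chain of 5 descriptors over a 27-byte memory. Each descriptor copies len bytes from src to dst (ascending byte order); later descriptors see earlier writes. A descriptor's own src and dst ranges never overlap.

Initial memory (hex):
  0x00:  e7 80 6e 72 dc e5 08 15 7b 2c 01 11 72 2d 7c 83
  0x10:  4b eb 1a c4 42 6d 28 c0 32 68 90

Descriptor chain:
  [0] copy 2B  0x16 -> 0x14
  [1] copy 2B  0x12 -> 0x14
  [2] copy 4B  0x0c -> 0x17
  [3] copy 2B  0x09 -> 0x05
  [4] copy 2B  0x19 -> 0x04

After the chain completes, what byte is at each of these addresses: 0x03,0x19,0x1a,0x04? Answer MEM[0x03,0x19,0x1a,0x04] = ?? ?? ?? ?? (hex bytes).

  after D0: wrote 2B at 0x14 = 28c0
  after D1: wrote 2B at 0x14 = 1ac4
  after D2: wrote 4B at 0x17 = 722d7c83
  after D3: wrote 2B at 0x05 = 2c01
  after D4: wrote 2B at 0x04 = 7c83
query mem[0x03]=0x72, mem[0x19]=0x7c, mem[0x1a]=0x83, mem[0x04]=0x7c

MEM[0x03,0x19,0x1a,0x04] = 72 7c 83 7c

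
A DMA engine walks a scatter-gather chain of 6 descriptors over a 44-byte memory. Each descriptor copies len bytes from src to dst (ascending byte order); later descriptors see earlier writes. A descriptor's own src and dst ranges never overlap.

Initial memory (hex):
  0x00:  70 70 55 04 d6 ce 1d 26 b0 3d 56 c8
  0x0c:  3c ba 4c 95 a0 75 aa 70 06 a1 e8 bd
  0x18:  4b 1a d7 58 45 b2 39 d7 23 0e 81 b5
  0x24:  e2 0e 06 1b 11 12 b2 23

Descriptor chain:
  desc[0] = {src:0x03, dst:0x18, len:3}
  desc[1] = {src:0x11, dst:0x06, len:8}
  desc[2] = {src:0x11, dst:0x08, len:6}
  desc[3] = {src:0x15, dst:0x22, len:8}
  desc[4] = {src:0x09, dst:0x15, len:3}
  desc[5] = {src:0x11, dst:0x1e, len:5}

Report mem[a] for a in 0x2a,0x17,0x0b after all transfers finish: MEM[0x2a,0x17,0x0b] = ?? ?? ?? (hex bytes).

MEM[0x2a,0x17,0x0b] = b2 06 06

  after D0: wrote 3B at 0x18 = 04d6ce
  after D1: wrote 8B at 0x06 = 75aa7006a1e8bd04
  after D2: wrote 6B at 0x08 = 75aa7006a1e8
  after D3: wrote 8B at 0x22 = a1e8bd04d6ce5845
  after D4: wrote 3B at 0x15 = aa7006
  after D5: wrote 5B at 0x1e = 75aa7006aa
query mem[0x2a]=0xb2, mem[0x17]=0x06, mem[0x0b]=0x06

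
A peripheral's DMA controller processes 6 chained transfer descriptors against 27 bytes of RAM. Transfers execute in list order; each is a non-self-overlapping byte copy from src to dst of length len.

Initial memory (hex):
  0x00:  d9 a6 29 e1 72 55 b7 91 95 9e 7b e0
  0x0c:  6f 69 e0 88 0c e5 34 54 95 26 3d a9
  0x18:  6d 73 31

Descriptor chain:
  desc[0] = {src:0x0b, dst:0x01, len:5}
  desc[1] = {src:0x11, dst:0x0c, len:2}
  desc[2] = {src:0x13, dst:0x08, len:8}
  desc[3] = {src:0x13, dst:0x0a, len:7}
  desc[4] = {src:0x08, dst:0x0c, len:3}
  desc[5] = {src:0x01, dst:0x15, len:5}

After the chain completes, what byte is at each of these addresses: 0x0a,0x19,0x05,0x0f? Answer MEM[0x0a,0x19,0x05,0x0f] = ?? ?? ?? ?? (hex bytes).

MEM[0x0a,0x19,0x05,0x0f] = 54 88 88 6d

[0] 0x0b->0x01 len=5 : e0 6f 69 e0 88
[1] 0x11->0x0c len=2 : e5 34
[2] 0x13->0x08 len=8 : 54 95 26 3d a9 6d 73 31
[3] 0x13->0x0a len=7 : 54 95 26 3d a9 6d 73
[4] 0x08->0x0c len=3 : 54 95 54
[5] 0x01->0x15 len=5 : e0 6f 69 e0 88
query mem[0x0a]=0x54, mem[0x19]=0x88, mem[0x05]=0x88, mem[0x0f]=0x6d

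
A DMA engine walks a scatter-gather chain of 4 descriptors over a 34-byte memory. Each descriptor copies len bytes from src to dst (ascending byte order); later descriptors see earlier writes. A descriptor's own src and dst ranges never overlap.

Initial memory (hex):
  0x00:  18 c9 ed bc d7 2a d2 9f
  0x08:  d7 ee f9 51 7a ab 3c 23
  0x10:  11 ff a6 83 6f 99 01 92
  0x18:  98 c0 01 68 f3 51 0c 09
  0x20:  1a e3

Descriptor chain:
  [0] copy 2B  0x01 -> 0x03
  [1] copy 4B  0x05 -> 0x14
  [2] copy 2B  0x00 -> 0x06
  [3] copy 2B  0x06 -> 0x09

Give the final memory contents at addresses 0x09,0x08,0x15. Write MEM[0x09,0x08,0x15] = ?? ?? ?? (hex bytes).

MEM[0x09,0x08,0x15] = 18 d7 d2

#0 dst[0x03+2] := {0xc9,0xed}
#1 dst[0x14+4] := {0x2a,0xd2,0x9f,0xd7}
#2 dst[0x06+2] := {0x18,0xc9}
#3 dst[0x09+2] := {0x18,0xc9}
query mem[0x09]=0x18, mem[0x08]=0xd7, mem[0x15]=0xd2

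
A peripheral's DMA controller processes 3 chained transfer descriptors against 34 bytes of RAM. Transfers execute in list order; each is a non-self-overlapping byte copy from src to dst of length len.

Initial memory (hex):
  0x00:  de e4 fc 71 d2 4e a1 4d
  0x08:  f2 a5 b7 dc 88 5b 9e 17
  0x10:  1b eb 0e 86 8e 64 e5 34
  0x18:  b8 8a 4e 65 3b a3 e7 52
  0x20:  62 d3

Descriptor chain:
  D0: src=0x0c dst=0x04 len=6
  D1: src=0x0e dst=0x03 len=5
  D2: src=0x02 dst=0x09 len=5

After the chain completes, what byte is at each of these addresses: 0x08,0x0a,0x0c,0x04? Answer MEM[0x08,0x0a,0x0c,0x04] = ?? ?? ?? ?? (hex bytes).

D0: mem[0x04..0x09] <- [88 5b 9e 17 1b eb]
D1: mem[0x03..0x07] <- [9e 17 1b eb 0e]
D2: mem[0x09..0x0d] <- [fc 9e 17 1b eb]
query mem[0x08]=0x1b, mem[0x0a]=0x9e, mem[0x0c]=0x1b, mem[0x04]=0x17

MEM[0x08,0x0a,0x0c,0x04] = 1b 9e 1b 17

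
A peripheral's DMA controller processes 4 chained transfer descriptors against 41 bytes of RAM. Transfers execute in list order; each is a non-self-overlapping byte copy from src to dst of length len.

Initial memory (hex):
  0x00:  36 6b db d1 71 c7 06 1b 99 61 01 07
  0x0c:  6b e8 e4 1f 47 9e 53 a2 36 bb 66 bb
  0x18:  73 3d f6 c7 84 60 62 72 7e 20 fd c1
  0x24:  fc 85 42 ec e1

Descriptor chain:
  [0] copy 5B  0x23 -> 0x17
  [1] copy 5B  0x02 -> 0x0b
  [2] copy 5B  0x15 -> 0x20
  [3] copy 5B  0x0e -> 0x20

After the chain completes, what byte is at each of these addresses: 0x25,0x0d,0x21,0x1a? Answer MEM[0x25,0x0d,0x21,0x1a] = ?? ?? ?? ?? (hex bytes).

D0: mem[0x17..0x1b] <- [c1 fc 85 42 ec]
D1: mem[0x0b..0x0f] <- [db d1 71 c7 06]
D2: mem[0x20..0x24] <- [bb 66 c1 fc 85]
D3: mem[0x20..0x24] <- [c7 06 47 9e 53]
query mem[0x25]=0x85, mem[0x0d]=0x71, mem[0x21]=0x06, mem[0x1a]=0x42

MEM[0x25,0x0d,0x21,0x1a] = 85 71 06 42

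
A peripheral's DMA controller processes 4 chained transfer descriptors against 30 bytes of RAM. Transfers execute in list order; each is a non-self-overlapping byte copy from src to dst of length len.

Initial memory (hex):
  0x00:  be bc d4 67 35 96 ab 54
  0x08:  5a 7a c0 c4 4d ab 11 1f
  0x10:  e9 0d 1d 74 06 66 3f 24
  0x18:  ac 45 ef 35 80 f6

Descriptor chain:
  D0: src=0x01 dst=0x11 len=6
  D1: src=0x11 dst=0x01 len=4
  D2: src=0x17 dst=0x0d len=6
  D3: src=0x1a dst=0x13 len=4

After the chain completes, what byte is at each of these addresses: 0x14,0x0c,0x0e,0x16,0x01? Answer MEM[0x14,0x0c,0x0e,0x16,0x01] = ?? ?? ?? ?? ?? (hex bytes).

[0] 0x01->0x11 len=6 : bc d4 67 35 96 ab
[1] 0x11->0x01 len=4 : bc d4 67 35
[2] 0x17->0x0d len=6 : 24 ac 45 ef 35 80
[3] 0x1a->0x13 len=4 : ef 35 80 f6
query mem[0x14]=0x35, mem[0x0c]=0x4d, mem[0x0e]=0xac, mem[0x16]=0xf6, mem[0x01]=0xbc

MEM[0x14,0x0c,0x0e,0x16,0x01] = 35 4d ac f6 bc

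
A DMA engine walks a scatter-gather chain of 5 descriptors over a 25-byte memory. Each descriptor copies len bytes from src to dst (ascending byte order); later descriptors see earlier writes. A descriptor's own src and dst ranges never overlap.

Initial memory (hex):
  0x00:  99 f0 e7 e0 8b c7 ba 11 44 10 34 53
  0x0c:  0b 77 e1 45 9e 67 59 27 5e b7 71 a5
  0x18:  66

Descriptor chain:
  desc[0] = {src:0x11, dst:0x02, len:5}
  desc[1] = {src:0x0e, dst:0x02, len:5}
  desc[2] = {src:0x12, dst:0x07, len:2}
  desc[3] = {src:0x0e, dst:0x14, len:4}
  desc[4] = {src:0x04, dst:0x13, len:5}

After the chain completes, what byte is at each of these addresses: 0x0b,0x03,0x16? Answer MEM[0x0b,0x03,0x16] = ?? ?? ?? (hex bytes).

MEM[0x0b,0x03,0x16] = 53 45 59

#0 dst[0x02+5] := {0x67,0x59,0x27,0x5e,0xb7}
#1 dst[0x02+5] := {0xe1,0x45,0x9e,0x67,0x59}
#2 dst[0x07+2] := {0x59,0x27}
#3 dst[0x14+4] := {0xe1,0x45,0x9e,0x67}
#4 dst[0x13+5] := {0x9e,0x67,0x59,0x59,0x27}
query mem[0x0b]=0x53, mem[0x03]=0x45, mem[0x16]=0x59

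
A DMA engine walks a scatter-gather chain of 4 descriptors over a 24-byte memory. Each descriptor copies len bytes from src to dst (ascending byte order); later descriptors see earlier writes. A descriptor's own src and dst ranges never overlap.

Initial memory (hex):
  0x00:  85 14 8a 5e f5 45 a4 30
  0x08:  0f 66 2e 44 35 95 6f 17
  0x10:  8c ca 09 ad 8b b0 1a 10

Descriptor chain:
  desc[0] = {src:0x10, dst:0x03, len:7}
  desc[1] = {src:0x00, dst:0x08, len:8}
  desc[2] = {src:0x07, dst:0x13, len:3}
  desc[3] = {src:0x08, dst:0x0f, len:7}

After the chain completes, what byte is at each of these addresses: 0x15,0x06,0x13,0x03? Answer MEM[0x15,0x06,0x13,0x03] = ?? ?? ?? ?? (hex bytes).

#0 dst[0x03+7] := {0x8c,0xca,0x09,0xad,0x8b,0xb0,0x1a}
#1 dst[0x08+8] := {0x85,0x14,0x8a,0x8c,0xca,0x09,0xad,0x8b}
#2 dst[0x13+3] := {0x8b,0x85,0x14}
#3 dst[0x0f+7] := {0x85,0x14,0x8a,0x8c,0xca,0x09,0xad}
query mem[0x15]=0xad, mem[0x06]=0xad, mem[0x13]=0xca, mem[0x03]=0x8c

MEM[0x15,0x06,0x13,0x03] = ad ad ca 8c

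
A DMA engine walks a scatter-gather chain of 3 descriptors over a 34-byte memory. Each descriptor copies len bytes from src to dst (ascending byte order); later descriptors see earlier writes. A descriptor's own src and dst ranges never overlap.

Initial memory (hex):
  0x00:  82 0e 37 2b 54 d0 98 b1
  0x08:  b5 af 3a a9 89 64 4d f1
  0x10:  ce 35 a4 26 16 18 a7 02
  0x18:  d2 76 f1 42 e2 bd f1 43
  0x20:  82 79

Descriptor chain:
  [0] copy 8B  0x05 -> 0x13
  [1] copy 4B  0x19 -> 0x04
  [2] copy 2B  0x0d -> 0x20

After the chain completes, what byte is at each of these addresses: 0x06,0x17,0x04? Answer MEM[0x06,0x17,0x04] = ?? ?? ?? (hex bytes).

MEM[0x06,0x17,0x04] = 42 af a9

  after D0: wrote 8B at 0x13 = d098b1b5af3aa989
  after D1: wrote 4B at 0x04 = a98942e2
  after D2: wrote 2B at 0x20 = 644d
query mem[0x06]=0x42, mem[0x17]=0xaf, mem[0x04]=0xa9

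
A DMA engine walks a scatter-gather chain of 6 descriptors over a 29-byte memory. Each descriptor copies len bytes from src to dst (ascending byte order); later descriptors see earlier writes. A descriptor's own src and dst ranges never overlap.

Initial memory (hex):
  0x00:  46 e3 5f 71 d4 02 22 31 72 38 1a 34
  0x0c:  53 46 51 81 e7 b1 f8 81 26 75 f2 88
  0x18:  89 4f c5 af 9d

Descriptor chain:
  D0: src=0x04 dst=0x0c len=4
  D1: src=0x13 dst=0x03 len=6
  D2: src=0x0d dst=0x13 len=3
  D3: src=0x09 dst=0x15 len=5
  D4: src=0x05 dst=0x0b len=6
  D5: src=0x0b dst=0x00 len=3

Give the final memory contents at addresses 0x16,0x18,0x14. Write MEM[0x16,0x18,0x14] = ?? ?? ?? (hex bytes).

MEM[0x16,0x18,0x14] = 1a d4 22

[0] 0x04->0x0c len=4 : d4 02 22 31
[1] 0x13->0x03 len=6 : 81 26 75 f2 88 89
[2] 0x0d->0x13 len=3 : 02 22 31
[3] 0x09->0x15 len=5 : 38 1a 34 d4 02
[4] 0x05->0x0b len=6 : 75 f2 88 89 38 1a
[5] 0x0b->0x00 len=3 : 75 f2 88
query mem[0x16]=0x1a, mem[0x18]=0xd4, mem[0x14]=0x22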